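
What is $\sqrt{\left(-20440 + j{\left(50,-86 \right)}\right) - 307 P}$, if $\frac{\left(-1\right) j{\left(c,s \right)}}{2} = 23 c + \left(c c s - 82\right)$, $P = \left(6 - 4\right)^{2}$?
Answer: $2 \sqrt{101549} \approx 637.33$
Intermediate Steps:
$P = 4$ ($P = 2^{2} = 4$)
$j{\left(c,s \right)} = 164 - 46 c - 2 s c^{2}$ ($j{\left(c,s \right)} = - 2 \left(23 c + \left(c c s - 82\right)\right) = - 2 \left(23 c + \left(c^{2} s - 82\right)\right) = - 2 \left(23 c + \left(s c^{2} - 82\right)\right) = - 2 \left(23 c + \left(-82 + s c^{2}\right)\right) = - 2 \left(-82 + 23 c + s c^{2}\right) = 164 - 46 c - 2 s c^{2}$)
$\sqrt{\left(-20440 + j{\left(50,-86 \right)}\right) - 307 P} = \sqrt{\left(-20440 - \left(2136 - 430000\right)\right) - 1228} = \sqrt{\left(-20440 + \left(164 - 2300 + 430000\right)\right) - 1228} = \sqrt{\left(-20440 + 427864\right) - 1228} = \sqrt{407424 - 1228} = \sqrt{406196} = 2 \sqrt{101549}$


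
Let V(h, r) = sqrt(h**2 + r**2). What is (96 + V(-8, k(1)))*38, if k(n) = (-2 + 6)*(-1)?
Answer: 3648 + 152*sqrt(5) ≈ 3987.9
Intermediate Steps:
k(n) = -4 (k(n) = 4*(-1) = -4)
(96 + V(-8, k(1)))*38 = (96 + sqrt((-8)**2 + (-4)**2))*38 = (96 + sqrt(64 + 16))*38 = (96 + sqrt(80))*38 = (96 + 4*sqrt(5))*38 = 3648 + 152*sqrt(5)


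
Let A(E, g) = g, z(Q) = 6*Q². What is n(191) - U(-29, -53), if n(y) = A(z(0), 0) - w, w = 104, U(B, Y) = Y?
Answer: -51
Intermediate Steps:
n(y) = -104 (n(y) = 0 - 1*104 = 0 - 104 = -104)
n(191) - U(-29, -53) = -104 - 1*(-53) = -104 + 53 = -51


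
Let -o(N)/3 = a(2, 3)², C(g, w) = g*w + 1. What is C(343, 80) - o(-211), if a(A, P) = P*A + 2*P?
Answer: 27873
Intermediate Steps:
a(A, P) = 2*P + A*P (a(A, P) = A*P + 2*P = 2*P + A*P)
C(g, w) = 1 + g*w
o(N) = -432 (o(N) = -3*9*(2 + 2)² = -3*(3*4)² = -3*12² = -3*144 = -432)
C(343, 80) - o(-211) = (1 + 343*80) - 1*(-432) = (1 + 27440) + 432 = 27441 + 432 = 27873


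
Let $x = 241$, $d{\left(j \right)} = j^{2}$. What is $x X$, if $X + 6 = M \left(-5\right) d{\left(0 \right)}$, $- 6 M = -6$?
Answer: $-1446$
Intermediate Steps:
$M = 1$ ($M = \left(- \frac{1}{6}\right) \left(-6\right) = 1$)
$X = -6$ ($X = -6 + 1 \left(-5\right) 0^{2} = -6 - 0 = -6 + 0 = -6$)
$x X = 241 \left(-6\right) = -1446$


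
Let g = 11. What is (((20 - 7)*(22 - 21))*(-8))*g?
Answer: -1144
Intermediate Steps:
(((20 - 7)*(22 - 21))*(-8))*g = (((20 - 7)*(22 - 21))*(-8))*11 = ((13*1)*(-8))*11 = (13*(-8))*11 = -104*11 = -1144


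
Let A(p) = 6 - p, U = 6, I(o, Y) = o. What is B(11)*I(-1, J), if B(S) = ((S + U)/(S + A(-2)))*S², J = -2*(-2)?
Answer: -2057/19 ≈ -108.26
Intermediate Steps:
J = 4
B(S) = S²*(6 + S)/(8 + S) (B(S) = ((S + 6)/(S + (6 - 1*(-2))))*S² = ((6 + S)/(S + (6 + 2)))*S² = ((6 + S)/(S + 8))*S² = ((6 + S)/(8 + S))*S² = S²*(6 + S)/(8 + S))
B(11)*I(-1, J) = (11²*(6 + 11)/(8 + 11))*(-1) = (121*17/19)*(-1) = (121*(1/19)*17)*(-1) = (2057/19)*(-1) = -2057/19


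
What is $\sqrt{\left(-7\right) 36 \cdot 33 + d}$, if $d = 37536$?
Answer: $2 \sqrt{7305} \approx 170.94$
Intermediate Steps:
$\sqrt{\left(-7\right) 36 \cdot 33 + d} = \sqrt{\left(-7\right) 36 \cdot 33 + 37536} = \sqrt{\left(-252\right) 33 + 37536} = \sqrt{-8316 + 37536} = \sqrt{29220} = 2 \sqrt{7305}$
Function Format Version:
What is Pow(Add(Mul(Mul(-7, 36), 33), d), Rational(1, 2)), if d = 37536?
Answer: Mul(2, Pow(7305, Rational(1, 2))) ≈ 170.94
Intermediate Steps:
Pow(Add(Mul(Mul(-7, 36), 33), d), Rational(1, 2)) = Pow(Add(Mul(Mul(-7, 36), 33), 37536), Rational(1, 2)) = Pow(Add(Mul(-252, 33), 37536), Rational(1, 2)) = Pow(Add(-8316, 37536), Rational(1, 2)) = Pow(29220, Rational(1, 2)) = Mul(2, Pow(7305, Rational(1, 2)))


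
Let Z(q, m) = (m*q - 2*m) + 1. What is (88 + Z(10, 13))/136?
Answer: 193/136 ≈ 1.4191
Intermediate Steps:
Z(q, m) = 1 - 2*m + m*q (Z(q, m) = (-2*m + m*q) + 1 = 1 - 2*m + m*q)
(88 + Z(10, 13))/136 = (88 + (1 - 2*13 + 13*10))/136 = (88 + (1 - 26 + 130))/136 = (88 + 105)/136 = (1/136)*193 = 193/136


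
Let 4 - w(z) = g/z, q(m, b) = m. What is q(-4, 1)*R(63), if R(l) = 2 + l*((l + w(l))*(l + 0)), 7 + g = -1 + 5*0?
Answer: -1065716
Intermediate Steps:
g = -8 (g = -7 + (-1 + 5*0) = -7 + (-1 + 0) = -7 - 1 = -8)
w(z) = 4 + 8/z (w(z) = 4 - (-8)/z = 4 + 8/z)
R(l) = 2 + l²*(4 + l + 8/l) (R(l) = 2 + l*((l + (4 + 8/l))*(l + 0)) = 2 + l*((4 + l + 8/l)*l) = 2 + l*(l*(4 + l + 8/l)) = 2 + l²*(4 + l + 8/l))
q(-4, 1)*R(63) = -4*(2 + 63³ + 4*63*(2 + 63)) = -4*(2 + 250047 + 4*63*65) = -4*(2 + 250047 + 16380) = -4*266429 = -1065716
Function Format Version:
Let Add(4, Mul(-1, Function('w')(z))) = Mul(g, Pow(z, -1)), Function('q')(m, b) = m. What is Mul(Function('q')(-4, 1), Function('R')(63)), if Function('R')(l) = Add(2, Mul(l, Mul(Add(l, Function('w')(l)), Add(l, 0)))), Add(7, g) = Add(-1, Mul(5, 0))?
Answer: -1065716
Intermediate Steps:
g = -8 (g = Add(-7, Add(-1, Mul(5, 0))) = Add(-7, Add(-1, 0)) = Add(-7, -1) = -8)
Function('w')(z) = Add(4, Mul(8, Pow(z, -1))) (Function('w')(z) = Add(4, Mul(-1, Mul(-8, Pow(z, -1)))) = Add(4, Mul(8, Pow(z, -1))))
Function('R')(l) = Add(2, Mul(Pow(l, 2), Add(4, l, Mul(8, Pow(l, -1))))) (Function('R')(l) = Add(2, Mul(l, Mul(Add(l, Add(4, Mul(8, Pow(l, -1)))), Add(l, 0)))) = Add(2, Mul(l, Mul(Add(4, l, Mul(8, Pow(l, -1))), l))) = Add(2, Mul(l, Mul(l, Add(4, l, Mul(8, Pow(l, -1)))))) = Add(2, Mul(Pow(l, 2), Add(4, l, Mul(8, Pow(l, -1))))))
Mul(Function('q')(-4, 1), Function('R')(63)) = Mul(-4, Add(2, Pow(63, 3), Mul(4, 63, Add(2, 63)))) = Mul(-4, Add(2, 250047, Mul(4, 63, 65))) = Mul(-4, Add(2, 250047, 16380)) = Mul(-4, 266429) = -1065716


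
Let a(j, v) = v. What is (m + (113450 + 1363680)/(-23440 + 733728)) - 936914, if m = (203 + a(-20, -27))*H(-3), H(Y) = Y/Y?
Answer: -332676141707/355144 ≈ -9.3674e+5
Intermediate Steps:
H(Y) = 1
m = 176 (m = (203 - 27)*1 = 176*1 = 176)
(m + (113450 + 1363680)/(-23440 + 733728)) - 936914 = (176 + (113450 + 1363680)/(-23440 + 733728)) - 936914 = (176 + 1477130/710288) - 936914 = (176 + 1477130*(1/710288)) - 936914 = (176 + 738565/355144) - 936914 = 63243909/355144 - 936914 = -332676141707/355144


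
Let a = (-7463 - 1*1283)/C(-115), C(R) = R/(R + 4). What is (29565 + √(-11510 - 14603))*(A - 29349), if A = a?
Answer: -25697549133/23 - 4345941*I*√26113/115 ≈ -1.1173e+9 - 6.1068e+6*I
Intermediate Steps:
C(R) = R/(4 + R)
a = -970806/115 (a = (-7463 - 1*1283)/((-115/(4 - 115))) = (-7463 - 1283)/((-115/(-111))) = -8746/((-115*(-1/111))) = -8746/115/111 = -8746*111/115 = -970806/115 ≈ -8441.8)
A = -970806/115 ≈ -8441.8
(29565 + √(-11510 - 14603))*(A - 29349) = (29565 + √(-11510 - 14603))*(-970806/115 - 29349) = (29565 + √(-26113))*(-4345941/115) = (29565 + I*√26113)*(-4345941/115) = -25697549133/23 - 4345941*I*√26113/115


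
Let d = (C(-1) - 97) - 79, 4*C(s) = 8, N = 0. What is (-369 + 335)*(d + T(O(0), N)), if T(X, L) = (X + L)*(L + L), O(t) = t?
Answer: 5916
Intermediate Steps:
C(s) = 2 (C(s) = (¼)*8 = 2)
d = -174 (d = (2 - 97) - 79 = -95 - 79 = -174)
T(X, L) = 2*L*(L + X) (T(X, L) = (L + X)*(2*L) = 2*L*(L + X))
(-369 + 335)*(d + T(O(0), N)) = (-369 + 335)*(-174 + 2*0*(0 + 0)) = -34*(-174 + 2*0*0) = -34*(-174 + 0) = -34*(-174) = 5916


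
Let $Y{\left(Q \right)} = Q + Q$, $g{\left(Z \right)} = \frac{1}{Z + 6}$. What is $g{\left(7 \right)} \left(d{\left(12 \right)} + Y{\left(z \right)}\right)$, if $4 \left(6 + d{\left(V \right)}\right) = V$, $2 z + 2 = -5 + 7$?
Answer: $- \frac{3}{13} \approx -0.23077$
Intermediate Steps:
$g{\left(Z \right)} = \frac{1}{6 + Z}$
$z = 0$ ($z = -1 + \frac{-5 + 7}{2} = -1 + \frac{1}{2} \cdot 2 = -1 + 1 = 0$)
$d{\left(V \right)} = -6 + \frac{V}{4}$
$Y{\left(Q \right)} = 2 Q$
$g{\left(7 \right)} \left(d{\left(12 \right)} + Y{\left(z \right)}\right) = \frac{\left(-6 + \frac{1}{4} \cdot 12\right) + 2 \cdot 0}{6 + 7} = \frac{\left(-6 + 3\right) + 0}{13} = \frac{-3 + 0}{13} = \frac{1}{13} \left(-3\right) = - \frac{3}{13}$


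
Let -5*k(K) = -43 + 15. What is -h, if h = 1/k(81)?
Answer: -5/28 ≈ -0.17857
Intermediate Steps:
k(K) = 28/5 (k(K) = -(-43 + 15)/5 = -⅕*(-28) = 28/5)
h = 5/28 (h = 1/(28/5) = 5/28 ≈ 0.17857)
-h = -1*5/28 = -5/28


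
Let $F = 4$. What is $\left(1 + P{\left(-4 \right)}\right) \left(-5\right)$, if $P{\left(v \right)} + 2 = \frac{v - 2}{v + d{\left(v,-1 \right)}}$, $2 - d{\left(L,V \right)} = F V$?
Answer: $20$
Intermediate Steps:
$d{\left(L,V \right)} = 2 - 4 V$
$P{\left(v \right)} = -2 + \frac{-2 + v}{6 + v}$ ($P{\left(v \right)} = -2 + \frac{v - 2}{v + \left(2 - -4\right)} = -2 + \frac{-2 + v}{v + \left(2 + 4\right)} = -2 + \frac{-2 + v}{v + 6} = -2 + \frac{-2 + v}{6 + v}$)
$\left(1 + P{\left(-4 \right)}\right) \left(-5\right) = \left(1 + \frac{-14 - -4}{6 - 4}\right) \left(-5\right) = \left(1 + \frac{-14 + 4}{2}\right) \left(-5\right) = \left(1 + \frac{1}{2} \left(-10\right)\right) \left(-5\right) = \left(1 - 5\right) \left(-5\right) = \left(-4\right) \left(-5\right) = 20$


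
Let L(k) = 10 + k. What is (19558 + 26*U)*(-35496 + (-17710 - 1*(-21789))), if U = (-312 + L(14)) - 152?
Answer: -255043206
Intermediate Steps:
U = -440 (U = (-312 + (10 + 14)) - 152 = (-312 + 24) - 152 = -288 - 152 = -440)
(19558 + 26*U)*(-35496 + (-17710 - 1*(-21789))) = (19558 + 26*(-440))*(-35496 + (-17710 - 1*(-21789))) = (19558 - 11440)*(-35496 + (-17710 + 21789)) = 8118*(-35496 + 4079) = 8118*(-31417) = -255043206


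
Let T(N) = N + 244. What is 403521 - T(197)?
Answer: 403080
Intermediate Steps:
T(N) = 244 + N
403521 - T(197) = 403521 - (244 + 197) = 403521 - 1*441 = 403521 - 441 = 403080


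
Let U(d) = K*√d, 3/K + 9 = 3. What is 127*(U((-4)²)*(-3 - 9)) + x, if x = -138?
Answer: 2910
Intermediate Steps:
K = -½ (K = 3/(-9 + 3) = 3/(-6) = 3*(-⅙) = -½ ≈ -0.50000)
U(d) = -√d/2
127*(U((-4)²)*(-3 - 9)) + x = 127*((-√((-4)²)/2)*(-3 - 9)) - 138 = 127*(-√16/2*(-12)) - 138 = 127*(-½*4*(-12)) - 138 = 127*(-2*(-12)) - 138 = 127*24 - 138 = 3048 - 138 = 2910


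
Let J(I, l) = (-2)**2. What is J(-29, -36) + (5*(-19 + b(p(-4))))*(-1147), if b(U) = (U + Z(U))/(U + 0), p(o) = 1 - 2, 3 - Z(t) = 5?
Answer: 91764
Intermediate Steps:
Z(t) = -2 (Z(t) = 3 - 1*5 = 3 - 5 = -2)
J(I, l) = 4
p(o) = -1
b(U) = (-2 + U)/U (b(U) = (U - 2)/(U + 0) = (-2 + U)/U)
J(-29, -36) + (5*(-19 + b(p(-4))))*(-1147) = 4 + (5*(-19 + (-2 - 1)/(-1)))*(-1147) = 4 + (5*(-19 - 1*(-3)))*(-1147) = 4 + (5*(-19 + 3))*(-1147) = 4 + (5*(-16))*(-1147) = 4 - 80*(-1147) = 4 + 91760 = 91764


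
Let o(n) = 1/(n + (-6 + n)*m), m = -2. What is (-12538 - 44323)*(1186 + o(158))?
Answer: -9845766455/146 ≈ -6.7437e+7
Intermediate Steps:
o(n) = 1/(12 - n) (o(n) = 1/(n + (-6 + n)*(-2)) = 1/(n + (12 - 2*n)) = 1/(12 - n))
(-12538 - 44323)*(1186 + o(158)) = (-12538 - 44323)*(1186 - 1/(-12 + 158)) = -56861*(1186 - 1/146) = -56861*173155/146 = -9845766455/146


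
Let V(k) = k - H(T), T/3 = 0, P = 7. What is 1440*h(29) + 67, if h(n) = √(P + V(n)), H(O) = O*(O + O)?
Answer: 8707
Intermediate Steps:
T = 0 (T = 3*0 = 0)
H(O) = 2*O² (H(O) = O*(2*O) = 2*O²)
V(k) = k (V(k) = k - 2*0² = k - 2*0 = k - 1*0 = k + 0 = k)
h(n) = √(7 + n)
1440*h(29) + 67 = 1440*√(7 + 29) + 67 = 1440*√36 + 67 = 1440*6 + 67 = 8640 + 67 = 8707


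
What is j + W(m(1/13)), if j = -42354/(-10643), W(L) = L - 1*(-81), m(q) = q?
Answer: 11768324/138359 ≈ 85.056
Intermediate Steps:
W(L) = 81 + L (W(L) = L + 81 = 81 + L)
j = 42354/10643 (j = -42354*(-1/10643) = 42354/10643 ≈ 3.9795)
j + W(m(1/13)) = 42354/10643 + (81 + 1/13) = 42354/10643 + 1054/13 = 11768324/138359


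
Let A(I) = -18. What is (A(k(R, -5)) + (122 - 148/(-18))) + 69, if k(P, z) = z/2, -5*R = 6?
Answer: 1631/9 ≈ 181.22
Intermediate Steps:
R = -6/5 (R = -⅕*6 = -6/5 ≈ -1.2000)
k(P, z) = z/2 (k(P, z) = z*(½) = z/2)
(A(k(R, -5)) + (122 - 148/(-18))) + 69 = (-18 + (122 - 148/(-18))) + 69 = (-18 + (122 - 148*(-1/18))) + 69 = (-18 + (122 + 74/9)) + 69 = (-18 + 1172/9) + 69 = 1010/9 + 69 = 1631/9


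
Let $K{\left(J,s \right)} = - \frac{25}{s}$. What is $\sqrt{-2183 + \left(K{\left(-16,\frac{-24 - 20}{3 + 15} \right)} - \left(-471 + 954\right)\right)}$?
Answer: $\frac{i \sqrt{1285394}}{22} \approx 51.534 i$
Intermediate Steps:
$\sqrt{-2183 + \left(K{\left(-16,\frac{-24 - 20}{3 + 15} \right)} - \left(-471 + 954\right)\right)} = \sqrt{-2183 - \left(483 + 25 \frac{3 + 15}{-24 - 20}\right)} = \sqrt{-2183 - \left(483 + \frac{25}{\left(-44\right) \frac{1}{18}}\right)} = \sqrt{-2183 - \left(483 + \frac{25}{- \frac{22}{9}}\right)} = \sqrt{-2183 - \frac{10401}{22}} = \sqrt{- \frac{58427}{22}} = \frac{i \sqrt{1285394}}{22}$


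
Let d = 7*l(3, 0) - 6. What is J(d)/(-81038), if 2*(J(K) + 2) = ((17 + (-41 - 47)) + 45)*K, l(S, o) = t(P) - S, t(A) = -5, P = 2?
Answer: -402/40519 ≈ -0.0099213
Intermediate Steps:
l(S, o) = -5 - S
d = -62 (d = 7*(-5 - 1*3) - 6 = 7*(-5 - 3) - 6 = 7*(-8) - 6 = -56 - 6 = -62)
J(K) = -2 - 13*K (J(K) = -2 + (((17 + (-41 - 47)) + 45)*K)/2 = -2 + (((17 - 88) + 45)*K)/2 = -2 + ((-71 + 45)*K)/2 = -2 + (-26*K)/2 = -2 - 13*K)
J(d)/(-81038) = (-2 - 13*(-62))/(-81038) = (-2 + 806)*(-1/81038) = 804*(-1/81038) = -402/40519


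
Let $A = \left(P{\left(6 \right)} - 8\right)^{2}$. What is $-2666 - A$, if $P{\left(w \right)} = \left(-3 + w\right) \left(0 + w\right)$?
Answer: $-2766$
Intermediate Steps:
$P{\left(w \right)} = w \left(-3 + w\right)$ ($P{\left(w \right)} = \left(-3 + w\right) w = w \left(-3 + w\right)$)
$A = 100$ ($A = \left(6 \left(-3 + 6\right) - 8\right)^{2} = \left(6 \cdot 3 - 8\right)^{2} = \left(18 - 8\right)^{2} = 10^{2} = 100$)
$-2666 - A = -2666 - 100 = -2766$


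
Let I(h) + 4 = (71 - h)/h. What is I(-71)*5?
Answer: -30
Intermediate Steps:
I(h) = -4 + (71 - h)/h
I(-71)*5 = (-5 + 71/(-71))*5 = (-5 + 71*(-1/71))*5 = (-5 - 1)*5 = -6*5 = -30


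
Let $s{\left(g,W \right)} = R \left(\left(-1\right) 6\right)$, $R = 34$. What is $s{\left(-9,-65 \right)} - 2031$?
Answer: $-2235$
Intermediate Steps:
$s{\left(g,W \right)} = -204$ ($s{\left(g,W \right)} = 34 \left(\left(-1\right) 6\right) = 34 \left(-6\right) = -204$)
$s{\left(-9,-65 \right)} - 2031 = -204 - 2031 = -2235$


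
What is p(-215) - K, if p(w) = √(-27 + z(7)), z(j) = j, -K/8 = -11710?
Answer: -93680 + 2*I*√5 ≈ -93680.0 + 4.4721*I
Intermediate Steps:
K = 93680 (K = -8*(-11710) = 93680)
p(w) = 2*I*√5 (p(w) = √(-27 + 7) = √(-20) = 2*I*√5)
p(-215) - K = 2*I*√5 - 1*93680 = 2*I*√5 - 93680 = -93680 + 2*I*√5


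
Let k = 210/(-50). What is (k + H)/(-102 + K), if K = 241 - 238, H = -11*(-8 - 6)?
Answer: -749/495 ≈ -1.5131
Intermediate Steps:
H = 154 (H = -11*(-14) = 154)
K = 3
k = -21/5 (k = 210*(-1/50) = -21/5 ≈ -4.2000)
(k + H)/(-102 + K) = (-21/5 + 154)/(-102 + 3) = (749/5)/(-99) = (749/5)*(-1/99) = -749/495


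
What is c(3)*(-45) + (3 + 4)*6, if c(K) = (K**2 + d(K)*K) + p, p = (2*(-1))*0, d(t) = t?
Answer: -768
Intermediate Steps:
p = 0 (p = -2*0 = 0)
c(K) = 2*K**2 (c(K) = (K**2 + K*K) + 0 = (K**2 + K**2) + 0 = 2*K**2 + 0 = 2*K**2)
c(3)*(-45) + (3 + 4)*6 = (2*3**2)*(-45) + (3 + 4)*6 = (2*9)*(-45) + 7*6 = 18*(-45) + 42 = -810 + 42 = -768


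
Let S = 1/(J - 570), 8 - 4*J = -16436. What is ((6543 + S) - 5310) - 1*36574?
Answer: -125142480/3541 ≈ -35341.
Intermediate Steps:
J = 4111 (J = 2 - ¼*(-16436) = 2 + 4109 = 4111)
S = 1/3541 (S = 1/(4111 - 570) = 1/3541 ≈ 0.00028241)
((6543 + S) - 5310) - 1*36574 = ((6543 + 1/3541) - 5310) - 1*36574 = (23168764/3541 - 5310) - 36574 = 4366054/3541 - 36574 = -125142480/3541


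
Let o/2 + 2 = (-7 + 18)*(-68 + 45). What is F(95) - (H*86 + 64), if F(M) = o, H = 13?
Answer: -1692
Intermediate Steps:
o = -510 (o = -4 + 2*((-7 + 18)*(-68 + 45)) = -4 + 2*(11*(-23)) = -4 + 2*(-253) = -4 - 506 = -510)
F(M) = -510
F(95) - (H*86 + 64) = -510 - (13*86 + 64) = -510 - (1118 + 64) = -510 - 1*1182 = -510 - 1182 = -1692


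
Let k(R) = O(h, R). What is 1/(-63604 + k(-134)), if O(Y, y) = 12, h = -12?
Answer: -1/63592 ≈ -1.5725e-5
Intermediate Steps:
k(R) = 12
1/(-63604 + k(-134)) = 1/(-63604 + 12) = 1/(-63592) = -1/63592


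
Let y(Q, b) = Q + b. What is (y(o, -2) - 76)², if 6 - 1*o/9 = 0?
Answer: 576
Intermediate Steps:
o = 54 (o = 54 - 9*0 = 54 + 0 = 54)
(y(o, -2) - 76)² = ((54 - 2) - 76)² = (52 - 76)² = (-24)² = 576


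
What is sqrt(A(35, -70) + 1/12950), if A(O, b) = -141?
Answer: I*sqrt(945841582)/2590 ≈ 11.874*I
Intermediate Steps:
sqrt(A(35, -70) + 1/12950) = sqrt(-141 + 1/12950) = sqrt(-1825949/12950) = I*sqrt(945841582)/2590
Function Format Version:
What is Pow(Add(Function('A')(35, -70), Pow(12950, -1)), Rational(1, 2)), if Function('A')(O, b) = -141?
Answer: Mul(Rational(1, 2590), I, Pow(945841582, Rational(1, 2))) ≈ Mul(11.874, I)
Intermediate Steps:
Pow(Add(Function('A')(35, -70), Pow(12950, -1)), Rational(1, 2)) = Pow(Add(-141, Pow(12950, -1)), Rational(1, 2)) = Pow(Add(-141, Rational(1, 12950)), Rational(1, 2)) = Pow(Rational(-1825949, 12950), Rational(1, 2)) = Mul(Rational(1, 2590), I, Pow(945841582, Rational(1, 2)))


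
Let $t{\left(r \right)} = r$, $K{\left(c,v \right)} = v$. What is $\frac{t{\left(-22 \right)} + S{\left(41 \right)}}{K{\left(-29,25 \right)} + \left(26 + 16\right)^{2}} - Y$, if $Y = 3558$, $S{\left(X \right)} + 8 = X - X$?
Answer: $- \frac{6365292}{1789} \approx -3558.0$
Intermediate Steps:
$S{\left(X \right)} = -8$ ($S{\left(X \right)} = -8 + \left(X - X\right) = -8 + 0 = -8$)
$\frac{t{\left(-22 \right)} + S{\left(41 \right)}}{K{\left(-29,25 \right)} + \left(26 + 16\right)^{2}} - Y = \frac{-22 - 8}{25 + \left(26 + 16\right)^{2}} - 3558 = - \frac{30}{25 + 42^{2}} - 3558 = - \frac{30}{25 + 1764} - 3558 = - \frac{30}{1789} - 3558 = - \frac{6365292}{1789}$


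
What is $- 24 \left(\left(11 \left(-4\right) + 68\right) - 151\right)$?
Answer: $3048$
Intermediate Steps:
$- 24 \left(\left(11 \left(-4\right) + 68\right) - 151\right) = - 24 \left(\left(-44 + 68\right) - 151\right) = - 24 \left(24 - 151\right) = \left(-24\right) \left(-127\right) = 3048$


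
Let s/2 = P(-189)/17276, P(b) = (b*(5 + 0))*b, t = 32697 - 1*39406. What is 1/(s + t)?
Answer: -1234/8253391 ≈ -0.00014951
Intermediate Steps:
t = -6709 (t = 32697 - 39406 = -6709)
P(b) = 5*b² (P(b) = (b*5)*b = (5*b)*b = 5*b²)
s = 25515/1234 (s = 2*((5*(-189)²)/17276) = 2*((5*35721)*(1/17276)) = 2*(178605*(1/17276)) = 2*(25515/2468) = 25515/1234 ≈ 20.677)
1/(s + t) = 1/(25515/1234 - 6709) = 1/(-8253391/1234) = -1234/8253391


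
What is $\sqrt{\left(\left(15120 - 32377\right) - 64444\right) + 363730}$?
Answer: $\sqrt{282029} \approx 531.06$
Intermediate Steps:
$\sqrt{\left(\left(15120 - 32377\right) - 64444\right) + 363730} = \sqrt{\left(-17257 - 64444\right) + 363730} = \sqrt{-81701 + 363730} = \sqrt{282029}$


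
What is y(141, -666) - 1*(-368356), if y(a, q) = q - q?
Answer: 368356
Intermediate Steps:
y(a, q) = 0
y(141, -666) - 1*(-368356) = 0 - 1*(-368356) = 0 + 368356 = 368356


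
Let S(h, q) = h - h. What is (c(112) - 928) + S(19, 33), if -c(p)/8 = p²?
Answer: -101280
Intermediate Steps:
S(h, q) = 0
c(p) = -8*p²
(c(112) - 928) + S(19, 33) = (-8*112² - 928) + 0 = (-8*12544 - 928) + 0 = (-100352 - 928) + 0 = -101280 + 0 = -101280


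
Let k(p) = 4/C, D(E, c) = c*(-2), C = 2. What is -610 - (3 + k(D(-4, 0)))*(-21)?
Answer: -505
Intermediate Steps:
D(E, c) = -2*c
k(p) = 2 (k(p) = 4/2 = 4*(½) = 2)
-610 - (3 + k(D(-4, 0)))*(-21) = -610 - (3 + 2)*(-21) = -610 - 5*(-21) = -610 - 1*(-105) = -610 + 105 = -505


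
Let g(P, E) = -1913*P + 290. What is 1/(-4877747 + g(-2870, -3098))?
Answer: 1/612853 ≈ 1.6317e-6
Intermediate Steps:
g(P, E) = 290 - 1913*P
1/(-4877747 + g(-2870, -3098)) = 1/(-4877747 + (290 - 1913*(-2870))) = 1/(-4877747 + (290 + 5490310)) = 1/(-4877747 + 5490600) = 1/612853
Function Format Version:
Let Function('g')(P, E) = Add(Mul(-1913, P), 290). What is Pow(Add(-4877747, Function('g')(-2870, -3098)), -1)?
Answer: Rational(1, 612853) ≈ 1.6317e-6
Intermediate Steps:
Function('g')(P, E) = Add(290, Mul(-1913, P))
Pow(Add(-4877747, Function('g')(-2870, -3098)), -1) = Pow(Add(-4877747, Add(290, Mul(-1913, -2870))), -1) = Pow(Add(-4877747, Add(290, 5490310)), -1) = Pow(Add(-4877747, 5490600), -1) = Pow(612853, -1) = Rational(1, 612853)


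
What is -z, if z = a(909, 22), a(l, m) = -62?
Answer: 62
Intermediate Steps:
z = -62
-z = -1*(-62) = 62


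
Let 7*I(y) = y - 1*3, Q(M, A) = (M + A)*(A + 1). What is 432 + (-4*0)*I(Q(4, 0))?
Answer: 432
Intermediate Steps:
Q(M, A) = (1 + A)*(A + M) (Q(M, A) = (A + M)*(1 + A) = (1 + A)*(A + M))
I(y) = -3/7 + y/7 (I(y) = (y - 1*3)/7 = (y - 3)/7 = (-3 + y)/7 = -3/7 + y/7)
432 + (-4*0)*I(Q(4, 0)) = 432 + (-4*0)*(-3/7 + (0 + 4 + 0² + 0*4)/7) = 432 + 0*(-3/7 + (0 + 4 + 0 + 0)/7) = 432 + 0*(-3/7 + (⅐)*4) = 432 + 0*(-3/7 + 4/7) = 432 + 0*(⅐) = 432 + 0 = 432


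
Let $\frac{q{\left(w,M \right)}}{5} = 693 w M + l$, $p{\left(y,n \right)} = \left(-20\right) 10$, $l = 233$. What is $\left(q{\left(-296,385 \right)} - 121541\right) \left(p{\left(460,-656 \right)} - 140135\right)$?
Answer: $55431170884960$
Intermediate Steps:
$p{\left(y,n \right)} = -200$
$q{\left(w,M \right)} = 1165 + 3465 M w$ ($q{\left(w,M \right)} = 5 \left(693 w M + 233\right) = 5 \left(693 M w + 233\right) = 5 \left(233 + 693 M w\right) = 1165 + 3465 M w$)
$\left(q{\left(-296,385 \right)} - 121541\right) \left(p{\left(460,-656 \right)} - 140135\right) = \left(\left(1165 + 3465 \cdot 385 \left(-296\right)\right) - 121541\right) \left(-200 - 140135\right) = \left(\left(1165 - 394871400\right) - 121541\right) \left(-140335\right) = \left(-394870235 - 121541\right) \left(-140335\right) = \left(-394991776\right) \left(-140335\right) = 55431170884960$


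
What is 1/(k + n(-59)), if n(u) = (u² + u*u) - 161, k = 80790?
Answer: 1/87591 ≈ 1.1417e-5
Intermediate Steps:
n(u) = -161 + 2*u² (n(u) = (u² + u²) - 161 = 2*u² - 161 = -161 + 2*u²)
1/(k + n(-59)) = 1/(80790 + (-161 + 2*(-59)²)) = 1/(80790 + (-161 + 2*3481)) = 1/(80790 + (-161 + 6962)) = 1/(80790 + 6801) = 1/87591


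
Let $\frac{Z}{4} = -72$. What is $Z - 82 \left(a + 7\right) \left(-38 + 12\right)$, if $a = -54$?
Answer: $-100492$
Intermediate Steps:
$Z = -288$ ($Z = 4 \left(-72\right) = -288$)
$Z - 82 \left(a + 7\right) \left(-38 + 12\right) = -288 - 82 \left(-54 + 7\right) \left(-38 + 12\right) = -288 - 82 \left(\left(-47\right) \left(-26\right)\right) = -288 - 100204 = -100492$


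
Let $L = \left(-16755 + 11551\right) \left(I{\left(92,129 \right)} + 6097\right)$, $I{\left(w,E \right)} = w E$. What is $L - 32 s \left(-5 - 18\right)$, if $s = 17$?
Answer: $-93477348$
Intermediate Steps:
$I{\left(w,E \right)} = E w$
$L = -93489860$ ($L = \left(-16755 + 11551\right) \left(129 \cdot 92 + 6097\right) = - 5204 \left(11868 + 6097\right) = \left(-5204\right) 17965 = -93489860$)
$L - 32 s \left(-5 - 18\right) = -93489860 - 32 \cdot 17 \left(-5 - 18\right) = -93489860 - 544 \left(-23\right) = -93489860 - -12512 = -93489860 + 12512 = -93477348$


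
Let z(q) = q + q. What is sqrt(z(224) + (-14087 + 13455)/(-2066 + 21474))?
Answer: sqrt(2636501594)/2426 ≈ 21.165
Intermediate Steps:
z(q) = 2*q
sqrt(z(224) + (-14087 + 13455)/(-2066 + 21474)) = sqrt(2*224 + (-14087 + 13455)/(-2066 + 21474)) = sqrt(448 - 632/19408) = sqrt(448 - 632*1/19408) = sqrt(448 - 79/2426) = sqrt(1086769/2426) = sqrt(2636501594)/2426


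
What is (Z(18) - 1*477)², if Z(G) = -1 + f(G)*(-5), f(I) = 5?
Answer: 253009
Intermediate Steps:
Z(G) = -26 (Z(G) = -1 + 5*(-5) = -1 - 25 = -26)
(Z(18) - 1*477)² = (-26 - 1*477)² = (-26 - 477)² = (-503)² = 253009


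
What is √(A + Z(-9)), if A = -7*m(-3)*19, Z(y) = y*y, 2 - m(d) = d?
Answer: 2*I*√146 ≈ 24.166*I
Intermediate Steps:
m(d) = 2 - d
Z(y) = y²
A = -665 (A = -7*(2 - 1*(-3))*19 = -7*(2 + 3)*19 = -7*5*19 = -35*19 = -665)
√(A + Z(-9)) = √(-665 + (-9)²) = √(-665 + 81) = √(-584) = 2*I*√146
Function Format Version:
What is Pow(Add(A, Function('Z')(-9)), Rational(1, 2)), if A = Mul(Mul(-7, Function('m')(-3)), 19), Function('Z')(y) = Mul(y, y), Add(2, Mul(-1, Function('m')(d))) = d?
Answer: Mul(2, I, Pow(146, Rational(1, 2))) ≈ Mul(24.166, I)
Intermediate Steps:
Function('m')(d) = Add(2, Mul(-1, d))
Function('Z')(y) = Pow(y, 2)
A = -665 (A = Mul(Mul(-7, Add(2, Mul(-1, -3))), 19) = Mul(Mul(-7, Add(2, 3)), 19) = Mul(Mul(-7, 5), 19) = Mul(-35, 19) = -665)
Pow(Add(A, Function('Z')(-9)), Rational(1, 2)) = Pow(Add(-665, Pow(-9, 2)), Rational(1, 2)) = Pow(Add(-665, 81), Rational(1, 2)) = Pow(-584, Rational(1, 2)) = Mul(2, I, Pow(146, Rational(1, 2)))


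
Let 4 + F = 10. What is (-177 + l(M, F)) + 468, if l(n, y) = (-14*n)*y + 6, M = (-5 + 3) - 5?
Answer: 885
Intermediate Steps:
M = -7 (M = -2 - 5 = -7)
F = 6 (F = -4 + 10 = 6)
l(n, y) = 6 - 14*n*y (l(n, y) = -14*n*y + 6 = 6 - 14*n*y)
(-177 + l(M, F)) + 468 = (-177 + (6 - 14*(-7)*6)) + 468 = (-177 + (6 + 588)) + 468 = (-177 + 594) + 468 = 417 + 468 = 885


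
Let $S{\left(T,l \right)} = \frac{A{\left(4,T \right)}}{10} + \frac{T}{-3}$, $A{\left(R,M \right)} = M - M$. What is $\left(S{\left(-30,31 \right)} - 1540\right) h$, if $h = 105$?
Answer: $-160650$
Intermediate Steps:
$A{\left(R,M \right)} = 0$
$S{\left(T,l \right)} = - \frac{T}{3}$ ($S{\left(T,l \right)} = \frac{0}{10} + \frac{T}{-3} = 0 \cdot \frac{1}{10} + T \left(- \frac{1}{3}\right) = 0 - \frac{T}{3} = - \frac{T}{3}$)
$\left(S{\left(-30,31 \right)} - 1540\right) h = \left(\left(- \frac{1}{3}\right) \left(-30\right) - 1540\right) 105 = \left(10 - 1540\right) 105 = \left(-1530\right) 105 = -160650$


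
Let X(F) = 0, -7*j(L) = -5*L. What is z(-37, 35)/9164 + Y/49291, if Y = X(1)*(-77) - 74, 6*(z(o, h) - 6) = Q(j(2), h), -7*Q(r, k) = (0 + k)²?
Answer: -10920265/2710216344 ≈ -0.0040293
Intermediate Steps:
j(L) = 5*L/7 (j(L) = -(-5)*L/7 = 5*L/7)
Q(r, k) = -k²/7 (Q(r, k) = -(0 + k)²/7 = -k²/7)
z(o, h) = 6 - h²/42 (z(o, h) = 6 + (-h²/7)/6 = 6 - h²/42)
Y = -74 (Y = 0*(-77) - 74 = 0 - 74 = -74)
z(-37, 35)/9164 + Y/49291 = (6 - 1/42*35²)/9164 - 74/49291 = (6 - 1/42*1225)*(1/9164) - 74*1/49291 = (6 - 175/6)*(1/9164) - 74/49291 = -139/6*1/9164 - 74/49291 = -139/54984 - 74/49291 = -10920265/2710216344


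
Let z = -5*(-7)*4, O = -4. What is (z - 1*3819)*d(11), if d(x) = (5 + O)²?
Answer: -3679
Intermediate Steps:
z = 140 (z = 35*4 = 140)
d(x) = 1 (d(x) = (5 - 4)² = 1² = 1)
(z - 1*3819)*d(11) = (140 - 1*3819)*1 = (140 - 3819)*1 = -3679*1 = -3679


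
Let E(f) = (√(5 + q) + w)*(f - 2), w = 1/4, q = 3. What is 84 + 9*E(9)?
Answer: 399/4 + 126*√2 ≈ 277.94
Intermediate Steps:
w = ¼ (w = 1*(¼) = ¼ ≈ 0.25000)
E(f) = (-2 + f)*(¼ + 2*√2) (E(f) = (√(5 + 3) + ¼)*(f - 2) = (√8 + ¼)*(-2 + f) = (2*√2 + ¼)*(-2 + f) = (¼ + 2*√2)*(-2 + f) = (-2 + f)*(¼ + 2*√2))
84 + 9*E(9) = 84 + 9*(-½ - 4*√2 + (¼)*9 + 2*9*√2) = 84 + 9*(-½ - 4*√2 + 9/4 + 18*√2) = 84 + 9*(7/4 + 14*√2) = 84 + (63/4 + 126*√2) = 399/4 + 126*√2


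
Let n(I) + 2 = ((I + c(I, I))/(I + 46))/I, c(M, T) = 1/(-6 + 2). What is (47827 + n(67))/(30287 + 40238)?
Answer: 1448332567/2135779100 ≈ 0.67813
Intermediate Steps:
c(M, T) = -¼ (c(M, T) = 1/(-4) = -¼)
n(I) = -2 + (-¼ + I)/(I*(46 + I)) (n(I) = -2 + ((I - ¼)/(I + 46))/I = -2 + ((-¼ + I)/(46 + I))/I = -2 + (-¼ + I)/(I*(46 + I)))
(47827 + n(67))/(30287 + 40238) = (47827 + (¼)*(-1 - 364*67 - 8*67²)/(67*(46 + 67)))/(30287 + 40238) = (47827 + (¼)*(1/67)*(-1 - 24388 - 8*4489)/113)/70525 = (47827 + (¼)*(1/67)*(1/113)*(-1 - 24388 - 35912))*(1/70525) = (47827 + (¼)*(1/67)*(1/113)*(-60301))*(1/70525) = (47827 - 60301/30284)*(1/70525) = (1448332567/30284)*(1/70525) = 1448332567/2135779100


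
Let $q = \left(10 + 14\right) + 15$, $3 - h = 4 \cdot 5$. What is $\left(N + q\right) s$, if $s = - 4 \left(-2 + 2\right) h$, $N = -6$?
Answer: $0$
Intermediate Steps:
$h = -17$ ($h = 3 - 4 \cdot 5 = 3 - 20 = -17$)
$s = 0$ ($s = - 4 \left(-2 + 2\right) \left(-17\right) = \left(-4\right) 0 \left(-17\right) = 0 \left(-17\right) = 0$)
$q = 39$ ($q = 24 + 15 = 39$)
$\left(N + q\right) s = \left(-6 + 39\right) 0 = 33 \cdot 0 = 0$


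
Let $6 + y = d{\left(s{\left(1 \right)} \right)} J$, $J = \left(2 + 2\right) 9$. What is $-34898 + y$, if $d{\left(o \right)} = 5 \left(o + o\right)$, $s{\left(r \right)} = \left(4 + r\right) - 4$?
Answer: $-34544$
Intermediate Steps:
$s{\left(r \right)} = r$
$J = 36$ ($J = 4 \cdot 9 = 36$)
$d{\left(o \right)} = 10 o$ ($d{\left(o \right)} = 5 \cdot 2 o = 10 o$)
$y = 354$ ($y = -6 + 10 \cdot 1 \cdot 36 = -6 + 10 \cdot 36 = -6 + 360 = 354$)
$-34898 + y = -34898 + 354 = -34544$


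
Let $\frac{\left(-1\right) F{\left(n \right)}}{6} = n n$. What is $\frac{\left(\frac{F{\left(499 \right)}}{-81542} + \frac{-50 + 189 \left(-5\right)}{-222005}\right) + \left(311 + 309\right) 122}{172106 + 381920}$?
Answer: $\frac{68481119224036}{501469201918223} \approx 0.13656$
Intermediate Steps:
$F{\left(n \right)} = - 6 n^{2}$ ($F{\left(n \right)} = - 6 n n = - 6 n^{2}$)
$\frac{\left(\frac{F{\left(499 \right)}}{-81542} + \frac{-50 + 189 \left(-5\right)}{-222005}\right) + \left(311 + 309\right) 122}{172106 + 381920} = \frac{\left(\frac{\left(-6\right) 499^{2}}{-81542} + \frac{-50 + 189 \left(-5\right)}{-222005}\right) + \left(311 + 309\right) 122}{172106 + 381920} = \frac{\left(\left(-6\right) 249001 \left(- \frac{1}{81542}\right) + \left(-50 - 945\right) \left(- \frac{1}{222005}\right)\right) + 620 \cdot 122}{554026} = \left(\left(\left(-1494006\right) \left(- \frac{1}{81542}\right) - - \frac{199}{44401}\right) + 75640\right) \frac{1}{554026} = \left(\left(\frac{747003}{40771} + \frac{199}{44401}\right) + 75640\right) \frac{1}{554026} = \left(\frac{33175793632}{1810273171} + 75640\right) \frac{1}{554026} = \frac{136962238448072}{1810273171} \cdot \frac{1}{554026} = \frac{68481119224036}{501469201918223}$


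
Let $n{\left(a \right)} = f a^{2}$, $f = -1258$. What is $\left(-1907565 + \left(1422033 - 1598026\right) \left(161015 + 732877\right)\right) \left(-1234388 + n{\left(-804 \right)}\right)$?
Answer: $128125976763860326836$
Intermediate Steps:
$n{\left(a \right)} = - 1258 a^{2}$
$\left(-1907565 + \left(1422033 - 1598026\right) \left(161015 + 732877\right)\right) \left(-1234388 + n{\left(-804 \right)}\right) = \left(-1907565 + \left(1422033 - 1598026\right) \left(161015 + 732877\right)\right) \left(-1234388 - 1258 \left(-804\right)^{2}\right) = \left(-1907565 - 157318734756\right) \left(-1234388 - 813191328\right) = \left(-157320642321\right) \left(-814425716\right) = 128125976763860326836$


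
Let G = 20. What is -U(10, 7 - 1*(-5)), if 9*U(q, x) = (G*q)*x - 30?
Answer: -790/3 ≈ -263.33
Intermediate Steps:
U(q, x) = -10/3 + 20*q*x/9 (U(q, x) = ((20*q)*x - 30)/9 = (20*q*x - 30)/9 = (-30 + 20*q*x)/9 = -10/3 + 20*q*x/9)
-U(10, 7 - 1*(-5)) = -(-10/3 + (20/9)*10*(7 - 1*(-5))) = -(-10/3 + (20/9)*10*(7 + 5)) = -(-10/3 + (20/9)*10*12) = -(-10/3 + 800/3) = -1*790/3 = -790/3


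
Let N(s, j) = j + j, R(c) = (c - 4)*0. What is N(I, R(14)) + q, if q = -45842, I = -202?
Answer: -45842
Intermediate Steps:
R(c) = 0 (R(c) = (-4 + c)*0 = 0)
N(s, j) = 2*j
N(I, R(14)) + q = 2*0 - 45842 = 0 - 45842 = -45842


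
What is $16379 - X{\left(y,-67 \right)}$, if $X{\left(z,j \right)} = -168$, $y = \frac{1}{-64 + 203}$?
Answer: $16547$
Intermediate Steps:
$y = \frac{1}{139} \approx 0.0071942$
$16379 - X{\left(y,-67 \right)} = 16379 - -168 = 16379 + 168 = 16547$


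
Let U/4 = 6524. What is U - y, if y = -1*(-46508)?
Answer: -20412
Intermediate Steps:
U = 26096 (U = 4*6524 = 26096)
y = 46508
U - y = 26096 - 1*46508 = 26096 - 46508 = -20412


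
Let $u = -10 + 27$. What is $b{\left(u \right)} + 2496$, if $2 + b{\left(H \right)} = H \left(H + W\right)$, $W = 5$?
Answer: $2868$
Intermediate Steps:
$u = 17$
$b{\left(H \right)} = -2 + H \left(5 + H\right)$ ($b{\left(H \right)} = -2 + H \left(H + 5\right) = -2 + H \left(5 + H\right)$)
$b{\left(u \right)} + 2496 = \left(-2 + 17^{2} + 5 \cdot 17\right) + 2496 = \left(-2 + 289 + 85\right) + 2496 = 372 + 2496 = 2868$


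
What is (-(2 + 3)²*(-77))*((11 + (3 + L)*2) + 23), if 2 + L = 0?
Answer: 69300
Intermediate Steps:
L = -2 (L = -2 + 0 = -2)
(-(2 + 3)²*(-77))*((11 + (3 + L)*2) + 23) = (-(2 + 3)²*(-77))*((11 + (3 - 2)*2) + 23) = (-1*5²*(-77))*((11 + 1*2) + 23) = (-1*25*(-77))*((11 + 2) + 23) = (-25*(-77))*(13 + 23) = 1925*36 = 69300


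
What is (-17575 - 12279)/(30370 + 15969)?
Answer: -29854/46339 ≈ -0.64425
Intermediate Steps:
(-17575 - 12279)/(30370 + 15969) = -29854/46339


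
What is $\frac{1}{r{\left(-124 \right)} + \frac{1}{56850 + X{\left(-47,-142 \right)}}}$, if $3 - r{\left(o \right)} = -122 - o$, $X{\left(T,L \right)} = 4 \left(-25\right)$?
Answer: $\frac{56750}{56751} \approx 0.99998$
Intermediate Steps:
$X{\left(T,L \right)} = -100$
$r{\left(o \right)} = 125 + o$ ($r{\left(o \right)} = 3 - \left(-122 - o\right) = 3 + \left(122 + o\right) = 125 + o$)
$\frac{1}{r{\left(-124 \right)} + \frac{1}{56850 + X{\left(-47,-142 \right)}}} = \frac{1}{\left(125 - 124\right) + \frac{1}{56850 - 100}} = \frac{1}{1 + \frac{1}{56750}} = \frac{1}{\frac{56751}{56750}} = \frac{56750}{56751}$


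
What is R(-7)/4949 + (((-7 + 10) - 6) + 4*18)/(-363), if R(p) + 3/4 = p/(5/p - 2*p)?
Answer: -42401119/222764388 ≈ -0.19034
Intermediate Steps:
R(p) = -3/4 + p/(-2*p + 5/p) (R(p) = -3/4 + p/(5/p - 2*p) = -3/4 + p/(-2*p + 5/p))
R(-7)/4949 + (((-7 + 10) - 6) + 4*18)/(-363) = (5*(3 - 2*(-7)**2)/(4*(-5 + 2*(-7)**2)))/4949 + (((-7 + 10) - 6) + 4*18)/(-363) = (5*(3 - 2*49)/(4*(-5 + 2*49)))*(1/4949) + ((3 - 6) + 72)*(-1/363) = (5*(3 - 98)/(4*(-5 + 98)))*(1/4949) + (-3 + 72)*(-1/363) = ((5/4)*(-95)/93)*(1/4949) + 69*(-1/363) = ((5/4)*(1/93)*(-95))*(1/4949) - 23/121 = -475/372*1/4949 - 23/121 = -475/1841028 - 23/121 = -42401119/222764388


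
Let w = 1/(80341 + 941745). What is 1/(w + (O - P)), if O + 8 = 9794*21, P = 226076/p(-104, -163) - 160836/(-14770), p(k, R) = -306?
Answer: 1154860081830/238356100597074821 ≈ 4.8451e-6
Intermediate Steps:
P = -822481676/1129905 (P = 226076/(-306) - 160836/(-14770) = 226076*(-1/306) - 160836*(-1/14770) = -113038/153 + 80418/7385 = -822481676/1129905 ≈ -727.92)
w = 1/1022086 ≈ 9.7839e-7
O = 205666 (O = -8 + 9794*21 = -8 + 205674 = 205666)
1/(w + (O - P)) = 1/(1/1022086 + (205666 - 1*(-822481676/1129905))) = 1/(1/1022086 + (205666 + 822481676/1129905)) = 1/(1/1022086 + 233205523406/1129905) = 1/(238356100597074821/1154860081830) = 1154860081830/238356100597074821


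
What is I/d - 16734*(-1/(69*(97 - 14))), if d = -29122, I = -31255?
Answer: 222108311/55593898 ≈ 3.9952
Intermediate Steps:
I/d - 16734*(-1/(69*(97 - 14))) = -31255/(-29122) - 16734*(-1/(69*(97 - 14))) = -31255*(-1/29122) - 16734/((-69*83)) = 31255/29122 - 16734/(-5727) = 31255/29122 - 16734*(-1/5727) = 31255/29122 + 5578/1909 = 222108311/55593898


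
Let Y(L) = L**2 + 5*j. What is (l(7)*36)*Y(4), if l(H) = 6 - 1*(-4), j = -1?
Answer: 3960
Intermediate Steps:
l(H) = 10 (l(H) = 6 + 4 = 10)
Y(L) = -5 + L**2 (Y(L) = L**2 + 5*(-1) = L**2 - 5 = -5 + L**2)
(l(7)*36)*Y(4) = (10*36)*(-5 + 4**2) = 360*(-5 + 16) = 360*11 = 3960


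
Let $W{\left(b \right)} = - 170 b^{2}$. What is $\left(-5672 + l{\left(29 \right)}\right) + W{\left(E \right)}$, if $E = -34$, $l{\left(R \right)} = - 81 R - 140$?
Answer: $-204681$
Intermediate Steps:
$l{\left(R \right)} = -140 - 81 R$
$\left(-5672 + l{\left(29 \right)}\right) + W{\left(E \right)} = \left(-5672 - 2489\right) - 170 \left(-34\right)^{2} = \left(-5672 - 2489\right) - 196520 = -8161 - 196520 = -204681$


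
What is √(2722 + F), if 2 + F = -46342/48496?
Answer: √399676080118/12124 ≈ 52.144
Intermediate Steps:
F = -71667/24248 (F = -2 - 46342/48496 = -2 - 46342*1/48496 = -2 - 23171/24248 = -71667/24248 ≈ -2.9556)
√(2722 + F) = √(2722 - 71667/24248) = √(65931389/24248) = √399676080118/12124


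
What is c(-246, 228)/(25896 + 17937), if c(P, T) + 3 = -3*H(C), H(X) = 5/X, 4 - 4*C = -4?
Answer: -7/29222 ≈ -0.00023955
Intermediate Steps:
C = 2 (C = 1 - ¼*(-4) = 1 + 1 = 2)
c(P, T) = -21/2 (c(P, T) = -3 - 15/2 = -21/2)
c(-246, 228)/(25896 + 17937) = -21/(2*(25896 + 17937)) = -21/2/43833 = -21/2*1/43833 = -7/29222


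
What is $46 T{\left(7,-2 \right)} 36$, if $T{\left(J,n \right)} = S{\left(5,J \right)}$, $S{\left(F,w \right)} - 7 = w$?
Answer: $23184$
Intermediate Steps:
$S{\left(F,w \right)} = 7 + w$
$T{\left(J,n \right)} = 7 + J$
$46 T{\left(7,-2 \right)} 36 = 46 \left(7 + 7\right) 36 = 46 \cdot 14 \cdot 36 = 644 \cdot 36 = 23184$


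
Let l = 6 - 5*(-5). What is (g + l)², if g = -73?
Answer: 1764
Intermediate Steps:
l = 31 (l = 6 + 25 = 31)
(g + l)² = (-73 + 31)² = (-42)² = 1764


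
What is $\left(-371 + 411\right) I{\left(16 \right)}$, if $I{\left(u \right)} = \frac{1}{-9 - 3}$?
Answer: $- \frac{10}{3} \approx -3.3333$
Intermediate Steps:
$I{\left(u \right)} = - \frac{1}{12}$ ($I{\left(u \right)} = \frac{1}{-12} = - \frac{1}{12}$)
$\left(-371 + 411\right) I{\left(16 \right)} = \left(-371 + 411\right) \left(- \frac{1}{12}\right) = 40 \left(- \frac{1}{12}\right) = - \frac{10}{3}$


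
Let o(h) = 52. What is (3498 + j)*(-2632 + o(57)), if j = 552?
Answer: -10449000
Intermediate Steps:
(3498 + j)*(-2632 + o(57)) = (3498 + 552)*(-2632 + 52) = 4050*(-2580) = -10449000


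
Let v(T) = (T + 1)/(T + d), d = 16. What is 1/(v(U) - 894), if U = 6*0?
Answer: -16/14303 ≈ -0.0011186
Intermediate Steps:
U = 0
v(T) = (1 + T)/(16 + T) (v(T) = (T + 1)/(T + 16) = (1 + T)/(16 + T))
1/(v(U) - 894) = 1/((1 + 0)/(16 + 0) - 894) = 1/(1/16 - 894) = 1/(-14303/16) = -16/14303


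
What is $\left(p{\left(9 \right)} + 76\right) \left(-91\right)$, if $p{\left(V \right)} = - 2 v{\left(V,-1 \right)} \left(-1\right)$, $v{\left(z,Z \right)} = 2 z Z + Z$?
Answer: $-3458$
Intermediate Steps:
$v{\left(z,Z \right)} = Z + 2 Z z$ ($v{\left(z,Z \right)} = 2 Z z + Z = Z + 2 Z z$)
$p{\left(V \right)} = -2 - 4 V$ ($p{\left(V \right)} = - 2 \left(- (1 + 2 V)\right) \left(-1\right) = - 2 \left(-1 - 2 V\right) \left(-1\right) = \left(2 + 4 V\right) \left(-1\right) = -2 - 4 V$)
$\left(p{\left(9 \right)} + 76\right) \left(-91\right) = \left(\left(-2 - 36\right) + 76\right) \left(-91\right) = \left(-38 + 76\right) \left(-91\right) = 38 \left(-91\right) = -3458$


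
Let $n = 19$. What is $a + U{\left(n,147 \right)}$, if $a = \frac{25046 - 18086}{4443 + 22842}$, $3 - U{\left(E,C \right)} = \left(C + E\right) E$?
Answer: $- \frac{5731205}{1819} \approx -3150.7$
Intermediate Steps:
$U{\left(E,C \right)} = 3 - E \left(C + E\right)$ ($U{\left(E,C \right)} = 3 - \left(C + E\right) E = 3 - E \left(C + E\right)$)
$a = \frac{464}{1819}$ ($a = \frac{6960}{27285} = 6960 \cdot \frac{1}{27285} = \frac{464}{1819} \approx 0.25508$)
$a + U{\left(n,147 \right)} = \frac{464}{1819} - \left(358 + 2793\right) = \frac{464}{1819} - 3151 = - \frac{5731205}{1819}$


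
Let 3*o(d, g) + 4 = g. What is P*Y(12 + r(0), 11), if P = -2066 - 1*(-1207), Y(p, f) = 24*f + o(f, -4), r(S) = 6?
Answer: -673456/3 ≈ -2.2449e+5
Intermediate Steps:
o(d, g) = -4/3 + g/3
Y(p, f) = -8/3 + 24*f (Y(p, f) = 24*f + (-4/3 + (⅓)*(-4)) = 24*f + (-4/3 - 4/3) = 24*f - 8/3 = -8/3 + 24*f)
P = -859 (P = -2066 + 1207 = -859)
P*Y(12 + r(0), 11) = -859*(-8/3 + 24*11) = -859*(-8/3 + 264) = -859*784/3 = -673456/3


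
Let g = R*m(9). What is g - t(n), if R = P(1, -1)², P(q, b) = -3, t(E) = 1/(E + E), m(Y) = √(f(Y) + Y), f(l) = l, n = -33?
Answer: 1/66 + 27*√2 ≈ 38.199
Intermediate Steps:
m(Y) = √2*√Y (m(Y) = √(Y + Y) = √(2*Y) = √2*√Y)
t(E) = 1/(2*E)
R = 9 (R = (-3)² = 9)
g = 27*√2 (g = 9*(√2*√9) = 9*(√2*3) = 9*(3*√2) = 27*√2 ≈ 38.184)
g - t(n) = 27*√2 - 1/(2*(-33)) = 27*√2 - (-1)/(2*33) = 27*√2 - 1*(-1/66) = 27*√2 + 1/66 = 1/66 + 27*√2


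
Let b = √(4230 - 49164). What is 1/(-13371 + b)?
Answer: -4457/59609525 - I*√44934/178828575 ≈ -7.477e-5 - 1.1854e-6*I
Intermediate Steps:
b = I*√44934 (b = √(-44934) = I*√44934 ≈ 211.98*I)
1/(-13371 + b) = 1/(-13371 + I*√44934)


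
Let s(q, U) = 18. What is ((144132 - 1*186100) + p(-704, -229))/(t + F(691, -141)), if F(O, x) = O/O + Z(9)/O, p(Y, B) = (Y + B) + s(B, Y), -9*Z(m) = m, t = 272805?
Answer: -29632153/188508945 ≈ -0.15719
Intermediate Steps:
Z(m) = -m/9
p(Y, B) = 18 + B + Y (p(Y, B) = (Y + B) + 18 = (B + Y) + 18 = 18 + B + Y)
F(O, x) = 1 - 1/O (F(O, x) = O/O + (-1/9*9)/O = 1 - 1/O)
((144132 - 1*186100) + p(-704, -229))/(t + F(691, -141)) = ((144132 - 1*186100) + (18 - 229 - 704))/(272805 + (-1 + 691)/691) = ((144132 - 186100) - 915)/(272805 + (1/691)*690) = (-41968 - 915)/(272805 + 690/691) = -42883/188508945/691 = -42883*691/188508945 = -29632153/188508945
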